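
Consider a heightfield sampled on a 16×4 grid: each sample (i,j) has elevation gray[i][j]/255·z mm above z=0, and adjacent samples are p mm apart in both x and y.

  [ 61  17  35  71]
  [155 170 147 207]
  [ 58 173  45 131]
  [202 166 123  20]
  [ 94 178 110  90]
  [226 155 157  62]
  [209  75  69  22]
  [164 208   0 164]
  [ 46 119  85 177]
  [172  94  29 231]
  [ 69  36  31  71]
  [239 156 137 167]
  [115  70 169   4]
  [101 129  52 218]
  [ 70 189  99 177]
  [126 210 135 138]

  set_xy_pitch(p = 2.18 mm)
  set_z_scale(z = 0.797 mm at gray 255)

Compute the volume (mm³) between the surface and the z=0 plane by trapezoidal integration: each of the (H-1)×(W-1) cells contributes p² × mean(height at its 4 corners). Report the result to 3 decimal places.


height_mm = gray/255 × 0.797; cell vol = 2.18² × mean(4 corners)
unit = 2.18² × 0.797 / (4×255) = 0.00371339 mm³ per gray-sum
row 0: Σ corner-gray over 3 cells = 1232  → 4.5749
row 1: Σ corner-gray over 3 cells = 1621  → 6.0194
row 2: Σ corner-gray over 3 cells = 1425  → 5.2916
row 3: Σ corner-gray over 3 cells = 1560  → 5.7929
row 4: Σ corner-gray over 3 cells = 1672  → 6.2088
row 5: Σ corner-gray over 3 cells = 1431  → 5.3139
row 6: Σ corner-gray over 3 cells = 1263  → 4.6900
row 7: Σ corner-gray over 3 cells = 1375  → 5.1059
row 8: Σ corner-gray over 3 cells = 1280  → 4.7531
row 9: Σ corner-gray over 3 cells = 923  → 3.4275
row 10: Σ corner-gray over 3 cells = 1266  → 4.7012
row 11: Σ corner-gray over 3 cells = 1589  → 5.9006
row 12: Σ corner-gray over 3 cells = 1278  → 4.7457
row 13: Σ corner-gray over 3 cells = 1504  → 5.5849
row 14: Σ corner-gray over 3 cells = 1777  → 6.5987
Σ rows: total corner-gray = 21196  → 78.7091 mm³

78.709


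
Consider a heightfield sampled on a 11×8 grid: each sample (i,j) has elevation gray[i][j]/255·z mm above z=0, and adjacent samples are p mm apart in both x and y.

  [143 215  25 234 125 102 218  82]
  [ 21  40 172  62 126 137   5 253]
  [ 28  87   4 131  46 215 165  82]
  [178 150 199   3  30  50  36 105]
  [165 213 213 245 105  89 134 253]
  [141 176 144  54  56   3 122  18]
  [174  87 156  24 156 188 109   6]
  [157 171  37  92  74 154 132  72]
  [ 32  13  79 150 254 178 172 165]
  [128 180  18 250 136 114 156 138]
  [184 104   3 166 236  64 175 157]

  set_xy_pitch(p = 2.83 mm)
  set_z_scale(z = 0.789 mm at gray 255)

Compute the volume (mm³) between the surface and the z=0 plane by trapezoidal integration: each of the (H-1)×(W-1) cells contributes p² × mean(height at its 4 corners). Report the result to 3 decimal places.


206.297

height_mm = gray/255 × 0.789; cell vol = 2.83² × mean(4 corners)
unit = 2.83² × 0.789 / (4×255) = 0.00619512 mm³ per gray-sum
row 0: Σ corner-gray over 7 cells = 3421  → 21.1935
row 1: Σ corner-gray over 7 cells = 2764  → 17.1233
row 2: Σ corner-gray over 7 cells = 2625  → 16.2622
row 3: Σ corner-gray over 7 cells = 3635  → 22.5193
row 4: Σ corner-gray over 7 cells = 3685  → 22.8290
row 5: Σ corner-gray over 7 cells = 2889  → 17.8977
row 6: Σ corner-gray over 7 cells = 3169  → 19.6323
row 7: Σ corner-gray over 7 cells = 3438  → 21.2988
row 8: Σ corner-gray over 7 cells = 3863  → 23.9317
row 9: Σ corner-gray over 7 cells = 3811  → 23.6096
Σ rows: total corner-gray = 33300  → 206.2975 mm³


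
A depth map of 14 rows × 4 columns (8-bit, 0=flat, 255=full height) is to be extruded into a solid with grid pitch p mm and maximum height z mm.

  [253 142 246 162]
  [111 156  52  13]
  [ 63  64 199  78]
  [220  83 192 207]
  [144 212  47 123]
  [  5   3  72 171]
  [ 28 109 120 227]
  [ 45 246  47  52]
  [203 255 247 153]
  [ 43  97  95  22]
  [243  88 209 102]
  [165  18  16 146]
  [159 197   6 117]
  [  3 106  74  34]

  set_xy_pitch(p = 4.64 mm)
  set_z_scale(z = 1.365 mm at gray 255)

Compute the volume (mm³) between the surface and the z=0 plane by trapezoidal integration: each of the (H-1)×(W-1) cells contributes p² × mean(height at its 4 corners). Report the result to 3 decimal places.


535.551

height_mm = gray/255 × 1.365; cell vol = 4.64² × mean(4 corners)
unit = 4.64² × 1.365 / (4×255) = 0.0288117 mm³ per gray-sum
row 0: Σ corner-gray over 3 cells = 1731  → 49.8730
row 1: Σ corner-gray over 3 cells = 1207  → 34.7757
row 2: Σ corner-gray over 3 cells = 1644  → 47.3664
row 3: Σ corner-gray over 3 cells = 1762  → 50.7662
row 4: Σ corner-gray over 3 cells = 1111  → 32.0098
row 5: Σ corner-gray over 3 cells = 1039  → 29.9353
row 6: Σ corner-gray over 3 cells = 1396  → 40.2211
row 7: Σ corner-gray over 3 cells = 2043  → 58.8622
row 8: Σ corner-gray over 3 cells = 1809  → 52.1203
row 9: Σ corner-gray over 3 cells = 1388  → 39.9906
row 10: Σ corner-gray over 3 cells = 1318  → 37.9738
row 11: Σ corner-gray over 3 cells = 1061  → 30.5692
row 12: Σ corner-gray over 3 cells = 1079  → 31.0878
Σ rows: total corner-gray = 18588  → 535.5513 mm³


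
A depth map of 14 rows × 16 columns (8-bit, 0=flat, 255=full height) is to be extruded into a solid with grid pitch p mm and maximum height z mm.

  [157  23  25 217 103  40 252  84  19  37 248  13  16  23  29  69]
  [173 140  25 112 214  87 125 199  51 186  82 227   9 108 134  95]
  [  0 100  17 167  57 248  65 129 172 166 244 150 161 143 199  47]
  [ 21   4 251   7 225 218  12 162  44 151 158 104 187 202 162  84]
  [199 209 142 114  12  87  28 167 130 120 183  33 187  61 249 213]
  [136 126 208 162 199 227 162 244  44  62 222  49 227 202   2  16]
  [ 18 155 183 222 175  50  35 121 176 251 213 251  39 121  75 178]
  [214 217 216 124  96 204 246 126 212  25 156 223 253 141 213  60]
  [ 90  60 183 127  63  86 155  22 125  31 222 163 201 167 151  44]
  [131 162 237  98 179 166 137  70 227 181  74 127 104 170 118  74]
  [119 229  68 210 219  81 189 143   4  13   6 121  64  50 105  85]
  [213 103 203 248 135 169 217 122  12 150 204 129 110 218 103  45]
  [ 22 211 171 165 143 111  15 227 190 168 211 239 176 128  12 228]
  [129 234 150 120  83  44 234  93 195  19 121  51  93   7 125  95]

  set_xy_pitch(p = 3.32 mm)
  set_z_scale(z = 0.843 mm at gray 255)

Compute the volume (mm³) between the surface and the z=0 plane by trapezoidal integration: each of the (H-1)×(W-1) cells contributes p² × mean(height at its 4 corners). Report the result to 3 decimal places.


height_mm = gray/255 × 0.843; cell vol = 3.32² × mean(4 corners)
unit = 3.32² × 0.843 / (4×255) = 0.00910969 mm³ per gray-sum
row 0: Σ corner-gray over 15 cells = 6150  → 56.0246
row 1: Σ corner-gray over 15 cells = 7749  → 70.5910
row 2: Σ corner-gray over 15 cells = 7962  → 72.5313
row 3: Σ corner-gray over 15 cells = 7735  → 70.4634
row 4: Σ corner-gray over 15 cells = 8280  → 75.4282
row 5: Σ corner-gray over 15 cells = 8754  → 79.7462
row 6: Σ corner-gray over 15 cells = 9508  → 86.6149
row 7: Σ corner-gray over 15 cells = 8824  → 80.3839
row 8: Σ corner-gray over 15 cells = 7951  → 72.4311
row 9: Σ corner-gray over 15 cells = 7513  → 68.4411
row 10: Σ corner-gray over 15 cells = 7712  → 70.2539
row 11: Σ corner-gray over 15 cells = 9088  → 82.7889
row 12: Σ corner-gray over 15 cells = 7946  → 72.3856
Σ rows: total corner-gray = 105172  → 958.0843 mm³

958.084


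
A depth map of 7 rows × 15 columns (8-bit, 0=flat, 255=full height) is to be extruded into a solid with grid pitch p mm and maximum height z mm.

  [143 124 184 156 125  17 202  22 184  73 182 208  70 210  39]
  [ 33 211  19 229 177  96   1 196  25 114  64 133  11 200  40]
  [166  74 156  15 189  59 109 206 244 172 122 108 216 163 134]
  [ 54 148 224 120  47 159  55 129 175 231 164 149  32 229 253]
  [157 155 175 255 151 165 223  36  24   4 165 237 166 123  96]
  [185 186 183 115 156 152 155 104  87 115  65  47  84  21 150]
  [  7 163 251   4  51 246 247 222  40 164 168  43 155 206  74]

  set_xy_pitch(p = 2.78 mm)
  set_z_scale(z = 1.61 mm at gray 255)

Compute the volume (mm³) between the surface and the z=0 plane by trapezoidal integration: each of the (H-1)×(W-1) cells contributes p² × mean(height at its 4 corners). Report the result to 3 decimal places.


540.563

height_mm = gray/255 × 1.61; cell vol = 2.78² × mean(4 corners)
unit = 2.78² × 1.61 / (4×255) = 0.0121987 mm³ per gray-sum
row 0: Σ corner-gray over 14 cells = 6721  → 81.9878
row 1: Σ corner-gray over 14 cells = 6991  → 85.2815
row 2: Σ corner-gray over 14 cells = 7997  → 97.5534
row 3: Σ corner-gray over 14 cells = 8042  → 98.1023
row 4: Σ corner-gray over 14 cells = 7286  → 88.8801
row 5: Σ corner-gray over 14 cells = 7276  → 88.7581
Σ rows: total corner-gray = 44313  → 540.5632 mm³


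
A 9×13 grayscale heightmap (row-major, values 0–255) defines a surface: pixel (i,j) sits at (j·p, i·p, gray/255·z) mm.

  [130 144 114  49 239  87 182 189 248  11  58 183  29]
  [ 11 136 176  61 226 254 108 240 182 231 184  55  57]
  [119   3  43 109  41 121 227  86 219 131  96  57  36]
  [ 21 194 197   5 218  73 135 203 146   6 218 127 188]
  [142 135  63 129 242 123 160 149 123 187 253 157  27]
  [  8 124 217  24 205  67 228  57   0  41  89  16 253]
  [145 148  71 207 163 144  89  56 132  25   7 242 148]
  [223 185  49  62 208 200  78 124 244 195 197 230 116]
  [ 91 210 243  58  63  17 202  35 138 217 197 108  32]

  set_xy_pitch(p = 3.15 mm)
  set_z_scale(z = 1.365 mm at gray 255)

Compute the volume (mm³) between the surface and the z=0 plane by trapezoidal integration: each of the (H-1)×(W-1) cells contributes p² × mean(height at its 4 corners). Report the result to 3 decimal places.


672.776

height_mm = gray/255 × 1.365; cell vol = 3.15² × mean(4 corners)
unit = 3.15² × 1.365 / (4×255) = 0.0132786 mm³ per gray-sum
row 0: Σ corner-gray over 12 cells = 6941  → 92.1670
row 1: Σ corner-gray over 12 cells = 6195  → 82.2612
row 2: Σ corner-gray over 12 cells = 5674  → 75.3430
row 3: Σ corner-gray over 12 cells = 6864  → 91.1446
row 4: Σ corner-gray over 12 cells = 6008  → 79.7781
row 5: Σ corner-gray over 12 cells = 5258  → 69.8191
row 6: Σ corner-gray over 12 cells = 6744  → 89.5511
row 7: Σ corner-gray over 12 cells = 6982  → 92.7115
Σ rows: total corner-gray = 50666  → 672.7756 mm³


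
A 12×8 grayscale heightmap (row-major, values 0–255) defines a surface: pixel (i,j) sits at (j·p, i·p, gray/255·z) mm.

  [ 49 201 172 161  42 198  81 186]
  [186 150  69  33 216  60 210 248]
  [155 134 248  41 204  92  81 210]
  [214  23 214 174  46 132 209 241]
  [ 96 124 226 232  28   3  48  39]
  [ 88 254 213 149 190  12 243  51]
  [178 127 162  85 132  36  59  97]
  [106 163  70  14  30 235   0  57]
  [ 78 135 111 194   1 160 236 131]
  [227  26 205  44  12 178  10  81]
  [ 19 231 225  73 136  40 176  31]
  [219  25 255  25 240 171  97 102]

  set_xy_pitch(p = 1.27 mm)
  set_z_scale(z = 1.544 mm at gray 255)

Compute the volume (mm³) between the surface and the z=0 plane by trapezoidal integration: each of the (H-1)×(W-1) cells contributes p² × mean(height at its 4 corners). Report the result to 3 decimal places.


93.787

height_mm = gray/255 × 1.544; cell vol = 1.27² × mean(4 corners)
unit = 1.27² × 1.544 / (4×255) = 0.00244149 mm³ per gray-sum
row 0: Σ corner-gray over 7 cells = 3855  → 9.4119
row 1: Σ corner-gray over 7 cells = 3875  → 9.4608
row 2: Σ corner-gray over 7 cells = 4016  → 9.8050
row 3: Σ corner-gray over 7 cells = 3508  → 8.5647
row 4: Σ corner-gray over 7 cells = 3718  → 9.0775
row 5: Σ corner-gray over 7 cells = 3738  → 9.1263
row 6: Σ corner-gray over 7 cells = 2664  → 6.5041
row 7: Σ corner-gray over 7 cells = 3070  → 7.4954
row 8: Σ corner-gray over 7 cells = 3141  → 7.6687
row 9: Σ corner-gray over 7 cells = 3070  → 7.4954
row 10: Σ corner-gray over 7 cells = 3759  → 9.1776
Σ rows: total corner-gray = 38414  → 93.7873 mm³


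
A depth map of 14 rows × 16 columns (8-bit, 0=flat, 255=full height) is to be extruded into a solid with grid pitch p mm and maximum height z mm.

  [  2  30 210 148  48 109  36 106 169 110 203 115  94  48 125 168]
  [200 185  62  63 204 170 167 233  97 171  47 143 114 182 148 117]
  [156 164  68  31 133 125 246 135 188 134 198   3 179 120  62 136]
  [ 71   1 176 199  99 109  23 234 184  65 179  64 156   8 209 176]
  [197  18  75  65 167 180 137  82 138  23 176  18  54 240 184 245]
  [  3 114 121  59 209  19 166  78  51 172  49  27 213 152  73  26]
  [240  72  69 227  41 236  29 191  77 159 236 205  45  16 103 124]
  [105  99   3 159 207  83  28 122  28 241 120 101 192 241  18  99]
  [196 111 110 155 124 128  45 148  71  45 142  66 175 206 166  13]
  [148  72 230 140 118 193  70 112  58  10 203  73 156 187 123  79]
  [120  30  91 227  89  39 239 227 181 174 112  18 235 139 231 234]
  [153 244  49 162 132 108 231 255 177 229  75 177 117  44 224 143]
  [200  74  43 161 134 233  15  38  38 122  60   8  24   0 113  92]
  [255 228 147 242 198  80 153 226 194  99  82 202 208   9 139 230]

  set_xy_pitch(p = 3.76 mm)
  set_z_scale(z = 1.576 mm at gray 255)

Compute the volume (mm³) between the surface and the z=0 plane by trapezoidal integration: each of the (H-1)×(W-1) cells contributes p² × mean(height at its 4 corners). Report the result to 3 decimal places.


2125.091

height_mm = gray/255 × 1.576; cell vol = 3.76² × mean(4 corners)
unit = 3.76² × 1.576 / (4×255) = 0.021844 mm³ per gray-sum
row 0: Σ corner-gray over 15 cells = 7561  → 165.1623
row 1: Σ corner-gray over 15 cells = 8153  → 178.0940
row 2: Σ corner-gray over 15 cells = 7523  → 164.3322
row 3: Σ corner-gray over 15 cells = 7215  → 157.6043
row 4: Σ corner-gray over 15 cells = 6591  → 143.9737
row 5: Σ corner-gray over 15 cells = 6811  → 148.7793
row 6: Σ corner-gray over 15 cells = 7264  → 158.6747
row 7: Σ corner-gray over 15 cells = 7081  → 154.6772
row 8: Σ corner-gray over 15 cells = 7310  → 159.6795
row 9: Σ corner-gray over 15 cells = 8135  → 177.7008
row 10: Σ corner-gray over 15 cells = 9162  → 200.1345
row 11: Σ corner-gray over 15 cells = 7162  → 156.4466
row 12: Σ corner-gray over 15 cells = 7317  → 159.8324
Σ rows: total corner-gray = 97285  → 2125.0914 mm³


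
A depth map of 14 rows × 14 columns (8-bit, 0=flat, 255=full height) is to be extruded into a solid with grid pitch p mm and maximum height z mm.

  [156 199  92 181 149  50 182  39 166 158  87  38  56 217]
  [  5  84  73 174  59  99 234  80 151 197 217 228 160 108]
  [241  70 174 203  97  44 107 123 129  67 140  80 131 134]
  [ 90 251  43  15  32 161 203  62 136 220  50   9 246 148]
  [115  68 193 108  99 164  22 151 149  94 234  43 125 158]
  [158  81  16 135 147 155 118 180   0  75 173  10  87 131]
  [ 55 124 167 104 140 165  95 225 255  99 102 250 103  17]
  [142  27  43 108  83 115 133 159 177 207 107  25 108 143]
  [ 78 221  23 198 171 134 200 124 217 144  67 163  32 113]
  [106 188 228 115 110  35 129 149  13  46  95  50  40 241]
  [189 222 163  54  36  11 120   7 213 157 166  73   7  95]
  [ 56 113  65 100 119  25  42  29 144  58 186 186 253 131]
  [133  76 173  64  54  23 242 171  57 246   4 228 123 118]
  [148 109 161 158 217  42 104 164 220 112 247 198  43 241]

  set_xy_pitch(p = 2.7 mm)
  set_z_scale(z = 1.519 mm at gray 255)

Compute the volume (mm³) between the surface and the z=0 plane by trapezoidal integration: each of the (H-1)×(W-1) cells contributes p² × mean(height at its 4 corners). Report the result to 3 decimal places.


887.097

height_mm = gray/255 × 1.519; cell vol = 2.7² × mean(4 corners)
unit = 2.7² × 1.519 / (4×255) = 0.0108564 mm³ per gray-sum
row 0: Σ corner-gray over 13 cells = 6792  → 73.7365
row 1: Σ corner-gray over 13 cells = 6730  → 73.0635
row 2: Σ corner-gray over 13 cells = 6199  → 67.2987
row 3: Σ corner-gray over 13 cells = 6267  → 68.0369
row 4: Σ corner-gray over 13 cells = 5816  → 63.1407
row 5: Σ corner-gray over 13 cells = 6373  → 69.1877
row 6: Σ corner-gray over 13 cells = 6599  → 71.6413
row 7: Σ corner-gray over 13 cells = 6448  → 70.0020
row 8: Σ corner-gray over 13 cells = 6322  → 68.6340
row 9: Σ corner-gray over 13 cells = 5485  → 59.5473
row 10: Σ corner-gray over 13 cells = 5569  → 60.4592
row 11: Σ corner-gray over 13 cells = 6000  → 65.1383
row 12: Σ corner-gray over 13 cells = 7112  → 77.2106
Σ rows: total corner-gray = 81712  → 887.0967 mm³


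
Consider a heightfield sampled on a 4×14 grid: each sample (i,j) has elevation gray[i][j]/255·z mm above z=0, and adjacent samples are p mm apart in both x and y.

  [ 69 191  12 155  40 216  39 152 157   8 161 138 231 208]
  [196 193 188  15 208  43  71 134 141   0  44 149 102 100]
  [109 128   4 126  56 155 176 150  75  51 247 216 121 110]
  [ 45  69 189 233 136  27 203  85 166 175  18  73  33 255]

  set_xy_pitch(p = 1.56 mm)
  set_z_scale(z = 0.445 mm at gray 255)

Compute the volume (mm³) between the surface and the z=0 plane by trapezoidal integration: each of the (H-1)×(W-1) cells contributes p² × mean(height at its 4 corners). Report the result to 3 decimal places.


19.741

height_mm = gray/255 × 0.445; cell vol = 1.56² × mean(4 corners)
unit = 1.56² × 0.445 / (4×255) = 0.00106172 mm³ per gray-sum
row 0: Σ corner-gray over 13 cells = 6149  → 6.5285
row 1: Σ corner-gray over 13 cells = 6101  → 6.4775
row 2: Σ corner-gray over 13 cells = 6343  → 6.7345
Σ rows: total corner-gray = 18593  → 19.7405 mm³


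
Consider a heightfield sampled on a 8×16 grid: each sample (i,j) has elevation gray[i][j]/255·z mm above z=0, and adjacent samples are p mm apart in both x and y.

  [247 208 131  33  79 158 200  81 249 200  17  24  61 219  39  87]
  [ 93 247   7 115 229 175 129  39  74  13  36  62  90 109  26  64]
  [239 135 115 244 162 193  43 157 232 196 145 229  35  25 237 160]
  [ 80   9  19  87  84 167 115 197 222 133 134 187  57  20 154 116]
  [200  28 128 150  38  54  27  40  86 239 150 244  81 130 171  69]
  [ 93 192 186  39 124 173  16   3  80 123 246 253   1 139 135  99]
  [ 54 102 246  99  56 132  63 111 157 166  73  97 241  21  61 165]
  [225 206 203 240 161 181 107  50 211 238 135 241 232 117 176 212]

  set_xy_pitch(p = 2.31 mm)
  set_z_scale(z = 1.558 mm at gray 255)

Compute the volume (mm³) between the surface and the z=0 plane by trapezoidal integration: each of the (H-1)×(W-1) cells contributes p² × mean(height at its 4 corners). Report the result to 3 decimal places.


height_mm = gray/255 × 1.558; cell vol = 2.31² × mean(4 corners)
unit = 2.31² × 1.558 / (4×255) = 0.00815063 mm³ per gray-sum
row 0: Σ corner-gray over 15 cells = 6591  → 53.7208
row 1: Σ corner-gray over 15 cells = 7554  → 61.5699
row 2: Σ corner-gray over 15 cells = 8061  → 65.7022
row 3: Σ corner-gray over 15 cells = 6767  → 55.1553
row 4: Σ corner-gray over 15 cells = 7013  → 57.1604
row 5: Σ corner-gray over 15 cells = 7081  → 57.7146
row 6: Σ corner-gray over 15 cells = 8902  → 72.5569
Σ rows: total corner-gray = 51969  → 423.5802 mm³

423.580


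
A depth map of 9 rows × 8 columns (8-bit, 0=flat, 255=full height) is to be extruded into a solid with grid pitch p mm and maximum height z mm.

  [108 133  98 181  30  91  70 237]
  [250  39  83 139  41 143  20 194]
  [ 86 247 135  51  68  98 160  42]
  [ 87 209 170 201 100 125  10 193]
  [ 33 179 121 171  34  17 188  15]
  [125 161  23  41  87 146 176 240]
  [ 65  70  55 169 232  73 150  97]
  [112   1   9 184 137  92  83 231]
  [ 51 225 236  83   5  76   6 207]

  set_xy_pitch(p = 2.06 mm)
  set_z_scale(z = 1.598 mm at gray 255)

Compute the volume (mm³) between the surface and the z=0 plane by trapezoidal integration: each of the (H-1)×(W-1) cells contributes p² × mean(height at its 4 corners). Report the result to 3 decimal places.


167.291

height_mm = gray/255 × 1.598; cell vol = 2.06² × mean(4 corners)
unit = 2.06² × 1.598 / (4×255) = 0.00664831 mm³ per gray-sum
row 0: Σ corner-gray over 7 cells = 2925  → 19.4463
row 1: Σ corner-gray over 7 cells = 3020  → 20.0779
row 2: Σ corner-gray over 7 cells = 3556  → 23.6414
row 3: Σ corner-gray over 7 cells = 3378  → 22.4580
row 4: Σ corner-gray over 7 cells = 3101  → 20.6164
row 5: Σ corner-gray over 7 cells = 3293  → 21.8929
row 6: Σ corner-gray over 7 cells = 3015  → 20.0446
row 7: Σ corner-gray over 7 cells = 2875  → 19.1139
Σ rows: total corner-gray = 25163  → 167.2913 mm³


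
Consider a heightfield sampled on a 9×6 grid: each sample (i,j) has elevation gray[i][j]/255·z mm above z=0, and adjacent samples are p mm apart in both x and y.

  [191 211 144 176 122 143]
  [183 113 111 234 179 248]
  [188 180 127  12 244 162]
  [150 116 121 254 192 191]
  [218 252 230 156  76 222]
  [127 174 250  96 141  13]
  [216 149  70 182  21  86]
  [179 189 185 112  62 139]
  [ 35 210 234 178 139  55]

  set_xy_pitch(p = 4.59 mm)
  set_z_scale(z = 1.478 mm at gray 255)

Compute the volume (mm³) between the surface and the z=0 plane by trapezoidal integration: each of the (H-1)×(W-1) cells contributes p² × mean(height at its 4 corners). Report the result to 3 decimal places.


height_mm = gray/255 × 1.478; cell vol = 4.59² × mean(4 corners)
unit = 4.59² × 1.478 / (4×255) = 0.0305281 mm³ per gray-sum
row 0: Σ corner-gray over 5 cells = 3345  → 102.1165
row 1: Σ corner-gray over 5 cells = 3181  → 97.1099
row 2: Σ corner-gray over 5 cells = 3183  → 97.1709
row 3: Σ corner-gray over 5 cells = 3575  → 109.1379
row 4: Σ corner-gray over 5 cells = 3330  → 101.6585
row 5: Σ corner-gray over 5 cells = 2608  → 79.6173
row 6: Σ corner-gray over 5 cells = 2560  → 78.1519
row 7: Σ corner-gray over 5 cells = 3026  → 92.3780
Σ rows: total corner-gray = 24808  → 757.3409 mm³

757.341


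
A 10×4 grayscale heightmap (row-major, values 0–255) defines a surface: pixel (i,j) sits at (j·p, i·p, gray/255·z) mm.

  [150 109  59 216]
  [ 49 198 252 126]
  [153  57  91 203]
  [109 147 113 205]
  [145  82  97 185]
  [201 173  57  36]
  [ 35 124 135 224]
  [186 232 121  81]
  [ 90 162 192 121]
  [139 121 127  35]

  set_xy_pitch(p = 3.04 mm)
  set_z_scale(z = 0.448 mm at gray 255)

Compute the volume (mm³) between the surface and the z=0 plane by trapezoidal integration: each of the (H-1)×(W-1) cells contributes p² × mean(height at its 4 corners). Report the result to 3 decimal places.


height_mm = gray/255 × 0.448; cell vol = 3.04² × mean(4 corners)
unit = 3.04² × 0.448 / (4×255) = 0.00405906 mm³ per gray-sum
row 0: Σ corner-gray over 3 cells = 1777  → 7.2129
row 1: Σ corner-gray over 3 cells = 1727  → 7.0100
row 2: Σ corner-gray over 3 cells = 1486  → 6.0318
row 3: Σ corner-gray over 3 cells = 1522  → 6.1779
row 4: Σ corner-gray over 3 cells = 1385  → 5.6218
row 5: Σ corner-gray over 3 cells = 1474  → 5.9830
row 6: Σ corner-gray over 3 cells = 1750  → 7.1033
row 7: Σ corner-gray over 3 cells = 1892  → 7.6797
row 8: Σ corner-gray over 3 cells = 1589  → 6.4498
Σ rows: total corner-gray = 14602  → 59.2703 mm³

59.270


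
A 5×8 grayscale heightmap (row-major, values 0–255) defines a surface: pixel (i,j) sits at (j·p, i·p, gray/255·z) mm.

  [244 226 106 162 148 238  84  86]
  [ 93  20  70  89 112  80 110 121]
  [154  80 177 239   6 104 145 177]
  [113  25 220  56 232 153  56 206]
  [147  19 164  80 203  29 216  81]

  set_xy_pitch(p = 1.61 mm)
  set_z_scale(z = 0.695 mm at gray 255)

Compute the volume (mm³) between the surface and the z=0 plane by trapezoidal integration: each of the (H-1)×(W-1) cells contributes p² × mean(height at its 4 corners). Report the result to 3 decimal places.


height_mm = gray/255 × 0.695; cell vol = 1.61² × mean(4 corners)
unit = 1.61² × 0.695 / (4×255) = 0.00176619 mm³ per gray-sum
row 0: Σ corner-gray over 7 cells = 3434  → 6.0651
row 1: Σ corner-gray over 7 cells = 3009  → 5.3145
row 2: Σ corner-gray over 7 cells = 3636  → 6.4219
row 3: Σ corner-gray over 7 cells = 3453  → 6.0986
Σ rows: total corner-gray = 13532  → 23.9000 mm³

23.900


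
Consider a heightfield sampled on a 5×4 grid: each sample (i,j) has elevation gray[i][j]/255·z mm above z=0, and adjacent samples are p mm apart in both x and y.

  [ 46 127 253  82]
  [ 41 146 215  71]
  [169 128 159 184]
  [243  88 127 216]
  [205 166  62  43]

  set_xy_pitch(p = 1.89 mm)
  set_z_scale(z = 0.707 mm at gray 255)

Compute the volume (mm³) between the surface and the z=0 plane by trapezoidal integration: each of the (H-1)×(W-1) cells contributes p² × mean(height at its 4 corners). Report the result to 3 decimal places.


17.064

height_mm = gray/255 × 0.707; cell vol = 1.89² × mean(4 corners)
unit = 1.89² × 0.707 / (4×255) = 0.00247596 mm³ per gray-sum
row 0: Σ corner-gray over 3 cells = 1722  → 4.2636
row 1: Σ corner-gray over 3 cells = 1761  → 4.3602
row 2: Σ corner-gray over 3 cells = 1816  → 4.4963
row 3: Σ corner-gray over 3 cells = 1593  → 3.9442
Σ rows: total corner-gray = 6892  → 17.0643 mm³


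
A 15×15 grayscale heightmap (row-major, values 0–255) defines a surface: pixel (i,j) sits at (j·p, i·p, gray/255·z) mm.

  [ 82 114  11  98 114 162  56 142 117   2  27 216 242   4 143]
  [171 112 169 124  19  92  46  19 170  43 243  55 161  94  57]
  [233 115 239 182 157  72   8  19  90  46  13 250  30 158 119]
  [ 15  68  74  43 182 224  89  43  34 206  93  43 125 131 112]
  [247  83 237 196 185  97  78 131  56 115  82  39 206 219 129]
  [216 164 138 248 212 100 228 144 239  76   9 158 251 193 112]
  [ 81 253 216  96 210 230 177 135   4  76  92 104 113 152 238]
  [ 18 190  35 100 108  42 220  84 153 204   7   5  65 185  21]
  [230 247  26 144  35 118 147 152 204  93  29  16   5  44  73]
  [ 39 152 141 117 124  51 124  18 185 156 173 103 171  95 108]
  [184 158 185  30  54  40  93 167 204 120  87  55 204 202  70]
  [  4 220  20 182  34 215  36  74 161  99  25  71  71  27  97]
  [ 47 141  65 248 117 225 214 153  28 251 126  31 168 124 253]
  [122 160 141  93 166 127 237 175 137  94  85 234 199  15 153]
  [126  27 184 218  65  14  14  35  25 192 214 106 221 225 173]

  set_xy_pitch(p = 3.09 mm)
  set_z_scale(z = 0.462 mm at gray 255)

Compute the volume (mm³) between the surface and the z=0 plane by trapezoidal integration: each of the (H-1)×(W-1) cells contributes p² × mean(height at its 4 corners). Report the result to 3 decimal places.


height_mm = gray/255 × 0.462; cell vol = 3.09² × mean(4 corners)
unit = 3.09² × 0.462 / (4×255) = 0.00432473 mm³ per gray-sum
row 0: Σ corner-gray over 14 cells = 5757  → 24.8975
row 1: Σ corner-gray over 14 cells = 6032  → 26.0868
row 2: Σ corner-gray over 14 cells = 5947  → 25.7192
row 3: Σ corner-gray over 14 cells = 6661  → 28.8070
row 4: Σ corner-gray over 14 cells = 8472  → 36.6391
row 5: Σ corner-gray over 14 cells = 8683  → 37.5516
row 6: Σ corner-gray over 14 cells = 6870  → 29.7109
row 7: Σ corner-gray over 14 cells = 5658  → 24.4693
row 8: Σ corner-gray over 14 cells = 6190  → 26.7701
row 9: Σ corner-gray over 14 cells = 6819  → 29.4903
row 10: Σ corner-gray over 14 cells = 6023  → 26.0478
row 11: Σ corner-gray over 14 cells = 6653  → 28.7724
row 12: Σ corner-gray over 14 cells = 8083  → 34.9568
row 13: Σ corner-gray over 14 cells = 7380  → 31.9165
Σ rows: total corner-gray = 95228  → 411.8352 mm³

411.835


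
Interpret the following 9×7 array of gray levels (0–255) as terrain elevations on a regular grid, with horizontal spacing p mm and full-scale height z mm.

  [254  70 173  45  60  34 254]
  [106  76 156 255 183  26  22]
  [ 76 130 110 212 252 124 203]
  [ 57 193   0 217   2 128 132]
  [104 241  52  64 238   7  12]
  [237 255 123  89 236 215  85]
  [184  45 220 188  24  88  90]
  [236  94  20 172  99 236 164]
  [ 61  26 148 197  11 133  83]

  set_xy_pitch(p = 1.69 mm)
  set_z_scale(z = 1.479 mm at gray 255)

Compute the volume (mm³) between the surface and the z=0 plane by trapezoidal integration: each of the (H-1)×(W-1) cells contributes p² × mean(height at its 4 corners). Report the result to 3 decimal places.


height_mm = gray/255 × 1.479; cell vol = 1.69² × mean(4 corners)
unit = 1.69² × 1.479 / (4×255) = 0.00414135 mm³ per gray-sum
row 0: Σ corner-gray over 6 cells = 2792  → 11.5626
row 1: Σ corner-gray over 6 cells = 3455  → 14.3083
row 2: Σ corner-gray over 6 cells = 3204  → 13.2689
row 3: Σ corner-gray over 6 cells = 2589  → 10.7219
row 4: Σ corner-gray over 6 cells = 3478  → 14.4036
row 5: Σ corner-gray over 6 cells = 3562  → 14.7515
row 6: Σ corner-gray over 6 cells = 3046  → 12.6145
row 7: Σ corner-gray over 6 cells = 2816  → 11.6620
Σ rows: total corner-gray = 24942  → 103.2934 mm³

103.293


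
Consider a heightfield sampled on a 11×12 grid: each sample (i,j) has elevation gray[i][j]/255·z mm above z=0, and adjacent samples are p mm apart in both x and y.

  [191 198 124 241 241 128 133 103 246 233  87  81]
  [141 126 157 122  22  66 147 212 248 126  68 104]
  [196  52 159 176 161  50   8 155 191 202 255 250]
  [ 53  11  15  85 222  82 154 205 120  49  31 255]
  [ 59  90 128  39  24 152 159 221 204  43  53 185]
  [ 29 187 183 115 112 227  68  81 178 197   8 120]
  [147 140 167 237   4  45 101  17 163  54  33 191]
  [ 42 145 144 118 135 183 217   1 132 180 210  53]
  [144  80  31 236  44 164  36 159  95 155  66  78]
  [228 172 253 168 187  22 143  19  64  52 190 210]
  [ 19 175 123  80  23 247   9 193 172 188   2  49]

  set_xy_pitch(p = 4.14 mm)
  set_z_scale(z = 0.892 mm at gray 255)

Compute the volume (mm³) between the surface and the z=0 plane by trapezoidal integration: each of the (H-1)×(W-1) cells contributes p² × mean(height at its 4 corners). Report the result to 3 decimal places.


height_mm = gray/255 × 0.892; cell vol = 4.14² × mean(4 corners)
unit = 4.14² × 0.892 / (4×255) = 0.0149887 mm³ per gray-sum
row 0: Σ corner-gray over 11 cells = 6573  → 98.5210
row 1: Σ corner-gray over 11 cells = 6097  → 91.3864
row 2: Σ corner-gray over 11 cells = 5520  → 82.7379
row 3: Σ corner-gray over 11 cells = 4726  → 70.8368
row 4: Σ corner-gray over 11 cells = 5331  → 79.9050
row 5: Σ corner-gray over 11 cells = 5121  → 76.7574
row 6: Σ corner-gray over 11 cells = 5285  → 79.2155
row 7: Σ corner-gray over 11 cells = 5379  → 80.6245
row 8: Σ corner-gray over 11 cells = 5332  → 79.9200
row 9: Σ corner-gray over 11 cells = 5470  → 81.9885
Σ rows: total corner-gray = 54834  → 821.8930 mm³

821.893


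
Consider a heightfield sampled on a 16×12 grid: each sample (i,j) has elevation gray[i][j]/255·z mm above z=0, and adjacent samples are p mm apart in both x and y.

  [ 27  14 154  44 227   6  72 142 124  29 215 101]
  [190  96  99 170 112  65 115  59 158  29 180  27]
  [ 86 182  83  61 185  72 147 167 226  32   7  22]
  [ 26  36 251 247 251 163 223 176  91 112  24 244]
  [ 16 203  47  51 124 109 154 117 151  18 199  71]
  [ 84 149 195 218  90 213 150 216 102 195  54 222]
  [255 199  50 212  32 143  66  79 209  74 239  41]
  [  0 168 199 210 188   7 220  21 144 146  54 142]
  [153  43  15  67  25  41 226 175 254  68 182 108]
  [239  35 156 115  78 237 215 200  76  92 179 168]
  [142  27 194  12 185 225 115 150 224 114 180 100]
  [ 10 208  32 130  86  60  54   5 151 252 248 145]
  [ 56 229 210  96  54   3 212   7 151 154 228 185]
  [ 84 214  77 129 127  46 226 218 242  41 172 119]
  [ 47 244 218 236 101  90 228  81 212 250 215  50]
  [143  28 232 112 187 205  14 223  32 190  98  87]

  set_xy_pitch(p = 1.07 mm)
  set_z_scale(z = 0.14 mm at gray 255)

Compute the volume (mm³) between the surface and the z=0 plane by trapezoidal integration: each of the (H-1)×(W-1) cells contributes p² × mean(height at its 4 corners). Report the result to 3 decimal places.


height_mm = gray/255 × 0.14; cell vol = 1.07² × mean(4 corners)
unit = 1.07² × 0.14 / (4×255) = 0.000157143 mm³ per gray-sum
row 0: Σ corner-gray over 11 cells = 4565  → 0.7174
row 1: Σ corner-gray over 11 cells = 4815  → 0.7566
row 2: Σ corner-gray over 11 cells = 5850  → 0.9193
row 3: Σ corner-gray over 11 cells = 5851  → 0.9194
row 4: Σ corner-gray over 11 cells = 5903  → 0.9276
row 5: Σ corner-gray over 11 cells = 6372  → 1.0013
row 6: Σ corner-gray over 11 cells = 5758  → 0.9048
row 7: Σ corner-gray over 11 cells = 5309  → 0.8343
row 8: Σ corner-gray over 11 cells = 5626  → 0.8841
row 9: Σ corner-gray over 11 cells = 6267  → 0.9848
row 10: Σ corner-gray over 11 cells = 5701  → 0.8959
row 11: Σ corner-gray over 11 cells = 5536  → 0.8699
row 12: Σ corner-gray over 11 cells = 6116  → 0.9611
row 13: Σ corner-gray over 11 cells = 7034  → 1.1053
row 14: Σ corner-gray over 11 cells = 6719  → 1.0558
Σ rows: total corner-gray = 87422  → 13.7378 mm³

13.738


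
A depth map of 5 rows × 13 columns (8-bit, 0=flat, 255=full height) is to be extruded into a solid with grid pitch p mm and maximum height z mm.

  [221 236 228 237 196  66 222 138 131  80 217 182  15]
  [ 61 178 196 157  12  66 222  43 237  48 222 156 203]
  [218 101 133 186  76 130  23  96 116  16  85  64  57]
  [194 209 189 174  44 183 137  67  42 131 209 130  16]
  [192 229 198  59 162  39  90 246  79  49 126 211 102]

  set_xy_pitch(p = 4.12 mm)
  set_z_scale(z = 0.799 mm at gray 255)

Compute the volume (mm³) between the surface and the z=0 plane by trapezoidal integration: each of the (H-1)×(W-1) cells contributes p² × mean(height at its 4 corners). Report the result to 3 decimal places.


334.835

height_mm = gray/255 × 0.799; cell vol = 4.12² × mean(4 corners)
unit = 4.12² × 0.799 / (4×255) = 0.0132966 mm³ per gray-sum
row 0: Σ corner-gray over 12 cells = 7440  → 98.9268
row 1: Σ corner-gray over 12 cells = 5665  → 75.3253
row 2: Σ corner-gray over 12 cells = 5567  → 74.0222
row 3: Σ corner-gray over 12 cells = 6510  → 86.5610
Σ rows: total corner-gray = 25182  → 334.8353 mm³


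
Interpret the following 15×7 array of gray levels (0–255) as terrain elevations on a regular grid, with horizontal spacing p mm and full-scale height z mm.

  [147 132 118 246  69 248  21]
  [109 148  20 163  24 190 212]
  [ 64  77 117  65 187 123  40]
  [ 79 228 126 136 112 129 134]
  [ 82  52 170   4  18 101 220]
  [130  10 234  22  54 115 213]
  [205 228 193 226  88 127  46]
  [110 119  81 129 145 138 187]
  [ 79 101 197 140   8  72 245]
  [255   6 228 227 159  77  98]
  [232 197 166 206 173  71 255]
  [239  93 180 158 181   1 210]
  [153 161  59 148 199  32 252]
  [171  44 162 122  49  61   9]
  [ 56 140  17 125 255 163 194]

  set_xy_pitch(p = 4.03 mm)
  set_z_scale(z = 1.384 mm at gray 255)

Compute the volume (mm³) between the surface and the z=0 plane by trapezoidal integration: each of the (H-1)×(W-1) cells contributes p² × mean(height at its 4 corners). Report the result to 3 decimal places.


height_mm = gray/255 × 1.384; cell vol = 4.03² × mean(4 corners)
unit = 4.03² × 1.384 / (4×255) = 0.0220367 mm³ per gray-sum
row 0: Σ corner-gray over 6 cells = 3205  → 70.6275
row 1: Σ corner-gray over 6 cells = 2653  → 58.4633
row 2: Σ corner-gray over 6 cells = 2917  → 64.2810
row 3: Σ corner-gray over 6 cells = 2667  → 58.7718
row 4: Σ corner-gray over 6 cells = 2205  → 48.5909
row 5: Σ corner-gray over 6 cells = 3188  → 70.2529
row 6: Σ corner-gray over 6 cells = 3496  → 77.0402
row 7: Σ corner-gray over 6 cells = 2881  → 63.4877
row 8: Σ corner-gray over 6 cells = 3107  → 68.4679
row 9: Σ corner-gray over 6 cells = 3860  → 85.0616
row 10: Σ corner-gray over 6 cells = 3788  → 83.4749
row 11: Σ corner-gray over 6 cells = 3278  → 72.2362
row 12: Σ corner-gray over 6 cells = 2659  → 58.5955
row 13: Σ corner-gray over 6 cells = 2706  → 59.6312
Σ rows: total corner-gray = 42610  → 938.9826 mm³

938.983


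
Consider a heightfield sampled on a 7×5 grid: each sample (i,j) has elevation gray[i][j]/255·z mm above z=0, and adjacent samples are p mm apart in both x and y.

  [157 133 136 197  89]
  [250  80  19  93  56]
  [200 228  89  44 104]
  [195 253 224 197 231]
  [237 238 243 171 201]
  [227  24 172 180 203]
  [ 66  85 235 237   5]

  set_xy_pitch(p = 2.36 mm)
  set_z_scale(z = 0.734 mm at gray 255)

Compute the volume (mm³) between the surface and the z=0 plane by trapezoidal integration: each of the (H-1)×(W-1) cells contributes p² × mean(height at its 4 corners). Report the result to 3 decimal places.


height_mm = gray/255 × 0.734; cell vol = 2.36² × mean(4 corners)
unit = 2.36² × 0.734 / (4×255) = 0.00400793 mm³ per gray-sum
row 0: Σ corner-gray over 4 cells = 1868  → 7.4868
row 1: Σ corner-gray over 4 cells = 1716  → 6.8776
row 2: Σ corner-gray over 4 cells = 2800  → 11.2222
row 3: Σ corner-gray over 4 cells = 3516  → 14.0919
row 4: Σ corner-gray over 4 cells = 2924  → 11.7192
row 5: Σ corner-gray over 4 cells = 2367  → 9.4868
Σ rows: total corner-gray = 15191  → 60.8844 mm³

60.884


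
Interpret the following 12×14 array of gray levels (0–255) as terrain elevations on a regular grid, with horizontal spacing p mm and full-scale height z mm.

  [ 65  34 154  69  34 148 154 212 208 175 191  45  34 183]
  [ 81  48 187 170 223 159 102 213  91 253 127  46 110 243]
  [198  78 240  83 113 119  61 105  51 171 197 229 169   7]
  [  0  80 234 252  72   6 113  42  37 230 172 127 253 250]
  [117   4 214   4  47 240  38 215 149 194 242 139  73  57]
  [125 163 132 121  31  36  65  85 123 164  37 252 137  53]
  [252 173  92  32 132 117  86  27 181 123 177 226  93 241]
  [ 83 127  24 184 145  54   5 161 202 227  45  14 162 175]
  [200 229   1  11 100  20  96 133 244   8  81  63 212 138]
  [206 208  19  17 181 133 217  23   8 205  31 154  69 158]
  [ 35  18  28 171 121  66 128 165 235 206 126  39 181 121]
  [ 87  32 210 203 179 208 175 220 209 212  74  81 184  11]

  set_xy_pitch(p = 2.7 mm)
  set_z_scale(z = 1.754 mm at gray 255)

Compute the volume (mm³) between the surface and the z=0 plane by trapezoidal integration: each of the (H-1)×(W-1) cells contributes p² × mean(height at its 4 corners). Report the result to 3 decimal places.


892.709

height_mm = gray/255 × 1.754; cell vol = 2.7² × mean(4 corners)
unit = 2.7² × 1.754 / (4×255) = 0.0125359 mm³ per gray-sum
row 0: Σ corner-gray over 13 cells = 6946  → 87.0746
row 1: Σ corner-gray over 13 cells = 7219  → 90.4970
row 2: Σ corner-gray over 13 cells = 6923  → 86.7863
row 3: Σ corner-gray over 13 cells = 6778  → 84.9686
row 4: Σ corner-gray over 13 cells = 6162  → 77.2465
row 5: Σ corner-gray over 13 cells = 6281  → 78.7382
row 6: Σ corner-gray over 13 cells = 6369  → 79.8414
row 7: Σ corner-gray over 13 cells = 5692  → 71.3546
row 8: Σ corner-gray over 13 cells = 5628  → 70.5523
row 9: Σ corner-gray over 13 cells = 6018  → 75.4413
row 10: Σ corner-gray over 13 cells = 7196  → 90.2086
Σ rows: total corner-gray = 71212  → 892.7094 mm³


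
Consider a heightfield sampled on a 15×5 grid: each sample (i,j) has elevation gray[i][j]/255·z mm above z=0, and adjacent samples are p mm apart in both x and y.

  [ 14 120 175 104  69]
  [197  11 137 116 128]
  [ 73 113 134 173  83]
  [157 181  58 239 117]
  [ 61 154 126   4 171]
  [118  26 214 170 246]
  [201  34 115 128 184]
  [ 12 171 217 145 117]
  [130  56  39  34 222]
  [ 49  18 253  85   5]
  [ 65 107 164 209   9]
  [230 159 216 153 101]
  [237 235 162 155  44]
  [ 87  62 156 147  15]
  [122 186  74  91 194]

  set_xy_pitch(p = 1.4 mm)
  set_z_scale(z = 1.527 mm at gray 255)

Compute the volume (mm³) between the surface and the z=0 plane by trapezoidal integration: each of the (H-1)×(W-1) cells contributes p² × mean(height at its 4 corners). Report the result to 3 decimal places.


height_mm = gray/255 × 1.527; cell vol = 1.4² × mean(4 corners)
unit = 1.4² × 1.527 / (4×255) = 0.00293424 mm³ per gray-sum
row 0: Σ corner-gray over 4 cells = 1734  → 5.0880
row 1: Σ corner-gray over 4 cells = 1849  → 5.4254
row 2: Σ corner-gray over 4 cells = 2226  → 6.5316
row 3: Σ corner-gray over 4 cells = 2030  → 5.9565
row 4: Σ corner-gray over 4 cells = 1984  → 5.8215
row 5: Σ corner-gray over 4 cells = 2123  → 6.2294
row 6: Σ corner-gray over 4 cells = 2134  → 6.2617
row 7: Σ corner-gray over 4 cells = 1805  → 5.2963
row 8: Σ corner-gray over 4 cells = 1376  → 4.0375
row 9: Σ corner-gray over 4 cells = 1800  → 5.2816
row 10: Σ corner-gray over 4 cells = 2421  → 7.1038
row 11: Σ corner-gray over 4 cells = 2772  → 8.1337
row 12: Σ corner-gray over 4 cells = 2217  → 6.5052
row 13: Σ corner-gray over 4 cells = 1850  → 5.4283
Σ rows: total corner-gray = 28321  → 83.1005 mm³

83.100
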